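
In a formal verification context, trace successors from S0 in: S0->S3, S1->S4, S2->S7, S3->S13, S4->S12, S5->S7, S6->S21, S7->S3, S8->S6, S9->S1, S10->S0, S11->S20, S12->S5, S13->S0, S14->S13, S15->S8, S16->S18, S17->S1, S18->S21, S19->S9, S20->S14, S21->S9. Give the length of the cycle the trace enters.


Trace from S0 until a state repeats:
  S0 -> S3 -> S13 -> S0
S0 first seen at step 0, revisited at step 3.
Cycle length = 3 - 0 = 3

3


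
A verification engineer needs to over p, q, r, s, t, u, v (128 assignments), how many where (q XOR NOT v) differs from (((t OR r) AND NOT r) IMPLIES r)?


F1 = (q XOR NOT v)
F2 = (((t OR r) AND NOT r) IMPLIES r)
Evaluate both on each of 128 rows (bits = p,q,r,s,t,u,v):
  row 0 [0000000]: F1=1 F2=1 -> 0
  row 1 [0000001]: F1=0 F2=1 (differ) -> 1
  row 2 [0000010]: F1=1 F2=1 -> 0
  row 3 [0000011]: F1=0 F2=1 (differ) -> 1
  row 4 [0000100]: F1=1 F2=0 (differ) -> 1
  (every remaining row is evaluated the same way; all 128 results are listed next)
Full result column, 8 rows per line (p,q,r,s fixed per line; t,u,v runs 000..111 left to right):
  rows 0-7 [p,q,r,s=0000]: 01011010  (ones: 4)
  rows 8-15 [p,q,r,s=0001]: 01011010  (ones: 4)
  rows 16-23 [p,q,r,s=0010]: 01010101  (ones: 4)
  rows 24-31 [p,q,r,s=0011]: 01010101  (ones: 4)
  rows 32-39 [p,q,r,s=0100]: 10100101  (ones: 4)
  rows 40-47 [p,q,r,s=0101]: 10100101  (ones: 4)
  rows 48-55 [p,q,r,s=0110]: 10101010  (ones: 4)
  rows 56-63 [p,q,r,s=0111]: 10101010  (ones: 4)
  rows 64-71 [p,q,r,s=1000]: 01011010  (ones: 4)
  rows 72-79 [p,q,r,s=1001]: 01011010  (ones: 4)
  rows 80-87 [p,q,r,s=1010]: 01010101  (ones: 4)
  rows 88-95 [p,q,r,s=1011]: 01010101  (ones: 4)
  rows 96-103 [p,q,r,s=1100]: 10100101  (ones: 4)
  rows 104-111 [p,q,r,s=1101]: 10100101  (ones: 4)
  rows 112-119 [p,q,r,s=1110]: 10101010  (ones: 4)
  rows 120-127 [p,q,r,s=1111]: 10101010  (ones: 4)
Disagreements = 4+4+4+4+4+4+4+4+4+4+4+4+4+4+4+4 = 64

64


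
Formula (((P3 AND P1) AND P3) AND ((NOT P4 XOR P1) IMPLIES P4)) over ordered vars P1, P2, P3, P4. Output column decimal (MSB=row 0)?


Formula: (((P3 AND P1) AND P3) AND ((NOT P4 XOR P1) IMPLIES P4)) over P1, P2, P3, P4 (16 rows)
Evaluate each row (bits = P1,P2,P3,P4, MSB first):
  row 0 [0000]: (((0 AND 0) AND 0) AND ((NOT 0 XOR 0) IMPLIES 0)) -> 0
  row 1 [0001]: (((0 AND 0) AND 0) AND ((NOT 1 XOR 0) IMPLIES 1)) -> 0
  row 2 [0010]: (((1 AND 0) AND 1) AND ((NOT 0 XOR 0) IMPLIES 0)) -> 0
  row 3 [0011]: (((1 AND 0) AND 1) AND ((NOT 1 XOR 0) IMPLIES 1)) -> 0
  row 4 [0100]: (((0 AND 0) AND 0) AND ((NOT 0 XOR 0) IMPLIES 0)) -> 0
  row 5 [0101]: (((0 AND 0) AND 0) AND ((NOT 1 XOR 0) IMPLIES 1)) -> 0
  row 6 [0110]: (((1 AND 0) AND 1) AND ((NOT 0 XOR 0) IMPLIES 0)) -> 0
  row 7 [0111]: (((1 AND 0) AND 1) AND ((NOT 1 XOR 0) IMPLIES 1)) -> 0
  row 8 [1000]: (((0 AND 1) AND 0) AND ((NOT 0 XOR 1) IMPLIES 0)) -> 0
  row 9 [1001]: (((0 AND 1) AND 0) AND ((NOT 1 XOR 1) IMPLIES 1)) -> 0
  row 10 [1010]: (((1 AND 1) AND 1) AND ((NOT 0 XOR 1) IMPLIES 0)) -> 1
  row 11 [1011]: (((1 AND 1) AND 1) AND ((NOT 1 XOR 1) IMPLIES 1)) -> 1
  row 12 [1100]: (((0 AND 1) AND 0) AND ((NOT 0 XOR 1) IMPLIES 0)) -> 0
  row 13 [1101]: (((0 AND 1) AND 0) AND ((NOT 1 XOR 1) IMPLIES 1)) -> 0
  row 14 [1110]: (((1 AND 1) AND 1) AND ((NOT 0 XOR 1) IMPLIES 0)) -> 1
  row 15 [1111]: (((1 AND 1) AND 1) AND ((NOT 1 XOR 1) IMPLIES 1)) -> 1
Full result column, 4 rows per line (P1,P2 fixed per line; P3,P4 runs 00..11 left to right):
  rows 0-3 [P1,P2=00]: 0000  = hex 0
  rows 4-7 [P1,P2=01]: 0000  = hex 0
  rows 8-11 [P1,P2=10]: 0011  = hex 3
  rows 12-15 [P1,P2=11]: 0011  = hex 3
Output column (row 0 .. row 15) = 0000000000110011
Output column grouped in 4s = 0000 0000 0011 0011 = 0x0033
Convert to decimal digit by digit (value = value*16 + digit):
  0 -> 0
  0*16 + 0 = 0
  0*16 + 3 = 3
  3*16 + 3 = 51
Decimal = 51

51


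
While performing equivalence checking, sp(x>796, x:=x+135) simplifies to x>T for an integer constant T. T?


Formula: sp(P, x:=E) = exists old_x. (x = E[old_x/x]) AND P[old_x/x] (old_x is the value of x before the assignment; eliminate old_x by solving x = E[old_x/x] for old_x)
Step 1: Precondition P: x>796, i.e. old_x > 796
Step 2: Assignment gives x = old_x + 135, so old_x = x - 135
Step 3: Substitute into P: x - 135 > 796
Step 4: Simplify: x > 796+135 = 931

931


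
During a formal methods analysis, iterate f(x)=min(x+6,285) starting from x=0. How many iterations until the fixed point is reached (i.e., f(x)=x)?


Step 1: x=0, cap=285, increment=6
Step 2: x grows by 6 each step until capped at 285; fixed point is x=285
Step 3: iterations = ceil(285/6) = 48

48


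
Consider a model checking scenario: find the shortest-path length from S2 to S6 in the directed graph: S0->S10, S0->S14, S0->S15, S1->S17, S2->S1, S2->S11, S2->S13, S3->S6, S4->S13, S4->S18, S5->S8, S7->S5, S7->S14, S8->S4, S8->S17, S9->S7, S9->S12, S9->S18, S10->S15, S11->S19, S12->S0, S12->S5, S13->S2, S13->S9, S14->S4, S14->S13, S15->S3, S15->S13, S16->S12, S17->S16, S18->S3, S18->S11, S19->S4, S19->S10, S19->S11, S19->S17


BFS layer-by-layer from S2:
  dist 0: {S2}
  dist 1: {S1, S11, S13}
  dist 2: {S9, S17, S19}
  dist 3: {S4, S7, S10, S12, S16, S18}
  dist 4: {S0, S3, S5, S14, S15}
  dist 5: {S6, S8}
  -> S6 reached at distance 5
Shortest path length = 5

5


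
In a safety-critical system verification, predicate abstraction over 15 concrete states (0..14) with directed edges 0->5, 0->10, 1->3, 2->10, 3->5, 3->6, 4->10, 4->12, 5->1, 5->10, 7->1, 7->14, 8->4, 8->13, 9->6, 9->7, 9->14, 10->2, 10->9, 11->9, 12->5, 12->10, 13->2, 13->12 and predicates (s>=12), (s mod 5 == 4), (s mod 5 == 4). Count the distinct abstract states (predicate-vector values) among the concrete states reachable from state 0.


BFS from 0:
Concrete reachable: {0, 1, 2, 3, 5, 6, 7, 9, 10, 14}
Abstract via predicates (s>=12), (s mod 5 == 4), (s mod 5 == 4):
  (0,0,0) <- {0, 1, 2, 3, 5, 6, 7, 10}
  (0,1,1) <- {9}
  (1,1,1) <- {14}
Distinct abstract states = 3

3


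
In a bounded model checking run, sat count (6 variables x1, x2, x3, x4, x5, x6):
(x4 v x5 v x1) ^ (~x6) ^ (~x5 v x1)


CNF with 3 clauses over 6 vars (64 assignments).
An assignment satisfies CNF iff every clause has >=1 true literal.
Check each row (bits = x1,x2,x3,x4,x5,x6; clause T/F shown):
  row 0 [000000]: clauses=FTT -> 0
  row 1 [000001]: clauses=FFT -> 0
  row 2 [000010]: clauses=TTF -> 0
  row 3 [000011]: clauses=TFF -> 0
  row 4 [000100]: clauses=TTT -> 1
  (every remaining row is evaluated the same way; all 64 results are listed next)
Full result column, 8 rows per line (x1,x2,x3 fixed per line; x4,x5,x6 runs 000..111 left to right):
  rows 0-7 [x1,x2,x3=000]: 00001000  (ones: 1)
  rows 8-15 [x1,x2,x3=001]: 00001000  (ones: 1)
  rows 16-23 [x1,x2,x3=010]: 00001000  (ones: 1)
  rows 24-31 [x1,x2,x3=011]: 00001000  (ones: 1)
  rows 32-39 [x1,x2,x3=100]: 10101010  (ones: 4)
  rows 40-47 [x1,x2,x3=101]: 10101010  (ones: 4)
  rows 48-55 [x1,x2,x3=110]: 10101010  (ones: 4)
  rows 56-63 [x1,x2,x3=111]: 10101010  (ones: 4)
Satisfying assignments = 1+1+1+1+4+4+4+4 = 20

20


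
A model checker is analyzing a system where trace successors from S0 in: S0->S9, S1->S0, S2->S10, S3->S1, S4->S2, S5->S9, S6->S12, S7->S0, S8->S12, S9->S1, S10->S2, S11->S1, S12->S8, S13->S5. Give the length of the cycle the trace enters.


Trace from S0 until a state repeats:
  S0 -> S9 -> S1 -> S0
S0 first seen at step 0, revisited at step 3.
Cycle length = 3 - 0 = 3

3


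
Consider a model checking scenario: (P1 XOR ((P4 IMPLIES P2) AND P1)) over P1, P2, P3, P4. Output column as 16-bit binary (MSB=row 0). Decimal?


Formula: (P1 XOR ((P4 IMPLIES P2) AND P1)) over P1, P2, P3, P4 (16 rows)
Evaluate each row (bits = P1,P2,P3,P4, MSB first):
  row 0 [0000]: (0 XOR ((0 IMPLIES 0) AND 0)) -> 0
  row 1 [0001]: (0 XOR ((1 IMPLIES 0) AND 0)) -> 0
  row 2 [0010]: (0 XOR ((0 IMPLIES 0) AND 0)) -> 0
  row 3 [0011]: (0 XOR ((1 IMPLIES 0) AND 0)) -> 0
  row 4 [0100]: (0 XOR ((0 IMPLIES 1) AND 0)) -> 0
  row 5 [0101]: (0 XOR ((1 IMPLIES 1) AND 0)) -> 0
  row 6 [0110]: (0 XOR ((0 IMPLIES 1) AND 0)) -> 0
  row 7 [0111]: (0 XOR ((1 IMPLIES 1) AND 0)) -> 0
  row 8 [1000]: (1 XOR ((0 IMPLIES 0) AND 1)) -> 0
  row 9 [1001]: (1 XOR ((1 IMPLIES 0) AND 1)) -> 1
  row 10 [1010]: (1 XOR ((0 IMPLIES 0) AND 1)) -> 0
  row 11 [1011]: (1 XOR ((1 IMPLIES 0) AND 1)) -> 1
  row 12 [1100]: (1 XOR ((0 IMPLIES 1) AND 1)) -> 0
  row 13 [1101]: (1 XOR ((1 IMPLIES 1) AND 1)) -> 0
  row 14 [1110]: (1 XOR ((0 IMPLIES 1) AND 1)) -> 0
  row 15 [1111]: (1 XOR ((1 IMPLIES 1) AND 1)) -> 0
Full result column, 4 rows per line (P1,P2 fixed per line; P3,P4 runs 00..11 left to right):
  rows 0-3 [P1,P2=00]: 0000  = hex 0
  rows 4-7 [P1,P2=01]: 0000  = hex 0
  rows 8-11 [P1,P2=10]: 0101  = hex 5
  rows 12-15 [P1,P2=11]: 0000  = hex 0
Output column (row 0 .. row 15) = 0000000001010000
Output column grouped in 4s = 0000 0000 0101 0000 = 0x0050
Convert to decimal digit by digit (value = value*16 + digit):
  0 -> 0
  0*16 + 0 = 0
  0*16 + 5 = 5
  5*16 + 0 = 80
Decimal = 80

80


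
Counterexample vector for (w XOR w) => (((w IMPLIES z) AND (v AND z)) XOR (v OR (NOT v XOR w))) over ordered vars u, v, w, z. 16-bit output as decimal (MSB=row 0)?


F1 = (w XOR w)
F2 = (((w IMPLIES z) AND (v AND z)) XOR (v OR (NOT v XOR w)))
Counterexample to F1=>F2 is where F1=1 and F2=0.
Evaluate each row (bits = u,v,w,z, MSB first):
  row 0 [0000]: F1=0 F2=1 -> F1&~F2 -> 0
  row 1 [0001]: F1=0 F2=1 -> F1&~F2 -> 0
  row 2 [0010]: F1=0 F2=0 -> F1&~F2 -> 0
  row 3 [0011]: F1=0 F2=0 -> F1&~F2 -> 0
  row 4 [0100]: F1=0 F2=1 -> F1&~F2 -> 0
  row 5 [0101]: F1=0 F2=0 -> F1&~F2 -> 0
  row 6 [0110]: F1=0 F2=1 -> F1&~F2 -> 0
  row 7 [0111]: F1=0 F2=0 -> F1&~F2 -> 0
  row 8 [1000]: F1=0 F2=1 -> F1&~F2 -> 0
  row 9 [1001]: F1=0 F2=1 -> F1&~F2 -> 0
  row 10 [1010]: F1=0 F2=0 -> F1&~F2 -> 0
  row 11 [1011]: F1=0 F2=0 -> F1&~F2 -> 0
  row 12 [1100]: F1=0 F2=1 -> F1&~F2 -> 0
  row 13 [1101]: F1=0 F2=0 -> F1&~F2 -> 0
  row 14 [1110]: F1=0 F2=1 -> F1&~F2 -> 0
  row 15 [1111]: F1=0 F2=0 -> F1&~F2 -> 0
Full result column, 4 rows per line (u,v fixed per line; w,z runs 00..11 left to right):
  rows 0-3 [u,v=00]: 0000  = hex 0
  rows 4-7 [u,v=01]: 0000  = hex 0
  rows 8-11 [u,v=10]: 0000  = hex 0
  rows 12-15 [u,v=11]: 0000  = hex 0
Counterexample vector (row 0 .. row 15) = 0000000000000000
Output column grouped in 4s = 0000 0000 0000 0000 = 0x0000
Convert to decimal digit by digit (value = value*16 + digit):
  0 -> 0
  0*16 + 0 = 0
  0*16 + 0 = 0
  0*16 + 0 = 0
Decimal = 0

0


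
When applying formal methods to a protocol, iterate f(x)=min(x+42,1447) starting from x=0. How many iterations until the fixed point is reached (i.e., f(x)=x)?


Step 1: x=0, cap=1447, increment=42
Step 2: x grows by 42 each step until capped at 1447; fixed point is x=1447
Step 3: iterations = ceil(1447/42) = 35

35


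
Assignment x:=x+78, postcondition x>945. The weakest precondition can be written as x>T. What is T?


Formula: wp(x:=E, P) = P[E/x] (substitute E for x in postcondition)
Step 1: Postcondition: x>945
Step 2: Substitute x+78 for x: x+78>945
Step 3: Solve for x: x > 945-78 = 867

867


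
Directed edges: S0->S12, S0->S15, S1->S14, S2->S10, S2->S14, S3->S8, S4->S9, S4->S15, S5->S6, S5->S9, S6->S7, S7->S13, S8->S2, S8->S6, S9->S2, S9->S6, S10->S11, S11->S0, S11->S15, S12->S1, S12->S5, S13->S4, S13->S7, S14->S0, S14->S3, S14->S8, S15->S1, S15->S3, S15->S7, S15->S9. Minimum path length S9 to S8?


BFS layer-by-layer from S9:
  dist 0: {S9}
  dist 1: {S2, S6}
  dist 2: {S7, S10, S14}
  dist 3: {S0, S3, S8, S11, S13}
  -> S8 reached at distance 3
Shortest path length = 3

3


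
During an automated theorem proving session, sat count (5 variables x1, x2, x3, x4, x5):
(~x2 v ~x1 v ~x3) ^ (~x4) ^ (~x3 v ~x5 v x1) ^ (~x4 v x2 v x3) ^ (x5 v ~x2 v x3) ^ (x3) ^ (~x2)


CNF with 7 clauses over 5 vars (32 assignments).
An assignment satisfies CNF iff every clause has >=1 true literal.
Check each row (bits = x1,x2,x3,x4,x5; clause T/F shown):
  row 0 [00000]: clauses=TTTTTFT -> 0
  row 1 [00001]: clauses=TTTTTFT -> 0
  row 2 [00010]: clauses=TFTFTFT -> 0
  row 3 [00011]: clauses=TFTFTFT -> 0
  row 4 [00100]: clauses=TTTTTTT -> 1
  row 5 [00101]: clauses=TTFTTTT -> 0
  row 6 [00110]: clauses=TFTTTTT -> 0
  row 7 [00111]: clauses=TFFTTTT -> 0
  row 8 [01000]: clauses=TTTTFFF -> 0
  row 9 [01001]: clauses=TTTTTFF -> 0
  row 10 [01010]: clauses=TFTTFFF -> 0
  row 11 [01011]: clauses=TFTTTFF -> 0
  row 12 [01100]: clauses=TTTTTTF -> 0
  row 13 [01101]: clauses=TTFTTTF -> 0
  row 14 [01110]: clauses=TFTTTTF -> 0
  row 15 [01111]: clauses=TFFTTTF -> 0
  row 16 [10000]: clauses=TTTTTFT -> 0
  row 17 [10001]: clauses=TTTTTFT -> 0
  row 18 [10010]: clauses=TFTFTFT -> 0
  row 19 [10011]: clauses=TFTFTFT -> 0
  row 20 [10100]: clauses=TTTTTTT -> 1
  row 21 [10101]: clauses=TTTTTTT -> 1
  row 22 [10110]: clauses=TFTTTTT -> 0
  row 23 [10111]: clauses=TFTTTTT -> 0
  row 24 [11000]: clauses=TTTTFFF -> 0
  row 25 [11001]: clauses=TTTTTFF -> 0
  row 26 [11010]: clauses=TFTTFFF -> 0
  row 27 [11011]: clauses=TFTTTFF -> 0
  row 28 [11100]: clauses=FTTTTTF -> 0
  row 29 [11101]: clauses=FTTTTTF -> 0
  row 30 [11110]: clauses=FFTTTTF -> 0
  row 31 [11111]: clauses=FFTTTTF -> 0
Full result column, 8 rows per line (x1,x2 fixed per line; x3,x4,x5 runs 000..111 left to right):
  rows 0-7 [x1,x2=00]: 00001000  (ones: 1)
  rows 8-15 [x1,x2=01]: 00000000  (ones: 0)
  rows 16-23 [x1,x2=10]: 00001100  (ones: 2)
  rows 24-31 [x1,x2=11]: 00000000  (ones: 0)
Satisfying assignments = 1+0+2+0 = 3

3


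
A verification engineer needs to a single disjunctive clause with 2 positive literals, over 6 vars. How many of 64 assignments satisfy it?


Step 1: Total=2^6=64
Step 2: Unsat when all 2 false: 2^4=16
Step 3: Sat=64-16=48

48


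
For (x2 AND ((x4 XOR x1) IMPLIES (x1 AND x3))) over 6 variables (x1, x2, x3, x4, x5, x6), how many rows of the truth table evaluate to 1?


Formula: (x2 AND ((x4 XOR x1) IMPLIES (x1 AND x3))) over 6 vars (64 rows)
Evaluate each row (x1, x2, x3, x4, x5, x6 as bits, MSB first):
  row 0 [000000]: (0 AND ((0 XOR 0) IMPLIES (0 AND 0))) -> 0
  row 1 [000001]: (0 AND ((0 XOR 0) IMPLIES (0 AND 0))) -> 0
  row 2 [000010]: (0 AND ((0 XOR 0) IMPLIES (0 AND 0))) -> 0
  row 3 [000011]: (0 AND ((0 XOR 0) IMPLIES (0 AND 0))) -> 0
  row 4 [000100]: (0 AND ((1 XOR 0) IMPLIES (0 AND 0))) -> 0
  (every remaining row is evaluated the same way; all 64 results are listed next)
Full result column, 8 rows per line (x1,x2,x3 fixed per line; x4,x5,x6 runs 000..111 left to right):
  rows 0-7 [x1,x2,x3=000]: 00000000  (ones: 0)
  rows 8-15 [x1,x2,x3=001]: 00000000  (ones: 0)
  rows 16-23 [x1,x2,x3=010]: 11110000  (ones: 4)
  rows 24-31 [x1,x2,x3=011]: 11110000  (ones: 4)
  rows 32-39 [x1,x2,x3=100]: 00000000  (ones: 0)
  rows 40-47 [x1,x2,x3=101]: 00000000  (ones: 0)
  rows 48-55 [x1,x2,x3=110]: 00001111  (ones: 4)
  rows 56-63 [x1,x2,x3=111]: 11111111  (ones: 8)
Count of 1-rows = 0+0+4+4+0+0+4+8 = 20

20


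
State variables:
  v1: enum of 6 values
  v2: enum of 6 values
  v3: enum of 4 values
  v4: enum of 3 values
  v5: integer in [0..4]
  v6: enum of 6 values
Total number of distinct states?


State space = product of domain sizes of all variables.
Domain sizes:
  v1 (enum of 6 values): 6
  v2 (enum of 6 values): 6
  v3 (enum of 4 values): 4
  v4 (enum of 3 values): 3
  v5 (integer in [0..4]): 5
  v6 (enum of 6 values): 6
Product = 6 * 6 * 4 * 3 * 5 * 6 = 12960

12960


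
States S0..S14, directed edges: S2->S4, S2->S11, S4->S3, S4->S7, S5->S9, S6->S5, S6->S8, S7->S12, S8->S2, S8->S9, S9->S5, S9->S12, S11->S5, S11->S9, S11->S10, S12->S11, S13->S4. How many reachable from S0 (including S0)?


BFS from S0:
  layer 0: {S0}
Reachable set: {S0}
Count = 1

1


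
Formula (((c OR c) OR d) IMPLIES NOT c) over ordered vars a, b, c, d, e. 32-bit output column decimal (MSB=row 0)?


Formula: (((c OR c) OR d) IMPLIES NOT c) over a, b, c, d, e (32 rows)
Evaluate each row (bits = a,b,c,d,e, MSB first):
  row 0 [00000]: (((0 OR 0) OR 0) IMPLIES NOT 0) -> 1
  row 1 [00001]: (((0 OR 0) OR 0) IMPLIES NOT 0) -> 1
  row 2 [00010]: (((0 OR 0) OR 1) IMPLIES NOT 0) -> 1
  row 3 [00011]: (((0 OR 0) OR 1) IMPLIES NOT 0) -> 1
  row 4 [00100]: (((1 OR 1) OR 0) IMPLIES NOT 1) -> 0
  row 5 [00101]: (((1 OR 1) OR 0) IMPLIES NOT 1) -> 0
  row 6 [00110]: (((1 OR 1) OR 1) IMPLIES NOT 1) -> 0
  row 7 [00111]: (((1 OR 1) OR 1) IMPLIES NOT 1) -> 0
  row 8 [01000]: (((0 OR 0) OR 0) IMPLIES NOT 0) -> 1
  row 9 [01001]: (((0 OR 0) OR 0) IMPLIES NOT 0) -> 1
  row 10 [01010]: (((0 OR 0) OR 1) IMPLIES NOT 0) -> 1
  row 11 [01011]: (((0 OR 0) OR 1) IMPLIES NOT 0) -> 1
  row 12 [01100]: (((1 OR 1) OR 0) IMPLIES NOT 1) -> 0
  row 13 [01101]: (((1 OR 1) OR 0) IMPLIES NOT 1) -> 0
  row 14 [01110]: (((1 OR 1) OR 1) IMPLIES NOT 1) -> 0
  row 15 [01111]: (((1 OR 1) OR 1) IMPLIES NOT 1) -> 0
  row 16 [10000]: (((0 OR 0) OR 0) IMPLIES NOT 0) -> 1
  row 17 [10001]: (((0 OR 0) OR 0) IMPLIES NOT 0) -> 1
  row 18 [10010]: (((0 OR 0) OR 1) IMPLIES NOT 0) -> 1
  row 19 [10011]: (((0 OR 0) OR 1) IMPLIES NOT 0) -> 1
  row 20 [10100]: (((1 OR 1) OR 0) IMPLIES NOT 1) -> 0
  row 21 [10101]: (((1 OR 1) OR 0) IMPLIES NOT 1) -> 0
  row 22 [10110]: (((1 OR 1) OR 1) IMPLIES NOT 1) -> 0
  row 23 [10111]: (((1 OR 1) OR 1) IMPLIES NOT 1) -> 0
  row 24 [11000]: (((0 OR 0) OR 0) IMPLIES NOT 0) -> 1
  row 25 [11001]: (((0 OR 0) OR 0) IMPLIES NOT 0) -> 1
  row 26 [11010]: (((0 OR 0) OR 1) IMPLIES NOT 0) -> 1
  row 27 [11011]: (((0 OR 0) OR 1) IMPLIES NOT 0) -> 1
  row 28 [11100]: (((1 OR 1) OR 0) IMPLIES NOT 1) -> 0
  row 29 [11101]: (((1 OR 1) OR 0) IMPLIES NOT 1) -> 0
  row 30 [11110]: (((1 OR 1) OR 1) IMPLIES NOT 1) -> 0
  row 31 [11111]: (((1 OR 1) OR 1) IMPLIES NOT 1) -> 0
Full result column, 4 rows per line (a,b,c fixed per line; d,e runs 00..11 left to right):
  rows 0-3 [a,b,c=000]: 1111  = hex F
  rows 4-7 [a,b,c=001]: 0000  = hex 0
  rows 8-11 [a,b,c=010]: 1111  = hex F
  rows 12-15 [a,b,c=011]: 0000  = hex 0
  rows 16-19 [a,b,c=100]: 1111  = hex F
  rows 20-23 [a,b,c=101]: 0000  = hex 0
  rows 24-27 [a,b,c=110]: 1111  = hex F
  rows 28-31 [a,b,c=111]: 0000  = hex 0
Output column (row 0 .. row 31) = 11110000111100001111000011110000
Output column grouped in 4s = 1111 0000 1111 0000 1111 0000 1111 0000 = 0xF0F0F0F0
Convert to decimal digit by digit (value = value*16 + digit):
  F -> 15
  15*16 + 0 = 240
  240*16 + 15 (F) = 3855
  3855*16 + 0 = 61680
  61680*16 + 15 (F) = 986895
  986895*16 + 0 = 15790320
  15790320*16 + 15 (F) = 252645135
  252645135*16 + 0 = 4042322160
Decimal = 4042322160

4042322160


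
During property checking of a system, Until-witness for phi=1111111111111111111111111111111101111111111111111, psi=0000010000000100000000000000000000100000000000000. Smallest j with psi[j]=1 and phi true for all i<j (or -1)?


(phi U psi) at 0: need smallest j with psi[j]=1 and phi[i]=1 for all i in [0,j).
Scan from step 0:
  step 0: phi=1, psi=0 -> continue
  step 1: phi=1, psi=0 -> continue
  step 2: phi=1, psi=0 -> continue
  step 3: phi=1, psi=0 -> continue
  step 5: psi=1 and phi held for [0,5) -> witness found
Witness step = 5

5


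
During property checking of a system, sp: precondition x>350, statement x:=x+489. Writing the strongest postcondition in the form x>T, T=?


Formula: sp(P, x:=E) = exists old_x. (x = E[old_x/x]) AND P[old_x/x] (old_x is the value of x before the assignment; eliminate old_x by solving x = E[old_x/x] for old_x)
Step 1: Precondition P: x>350, i.e. old_x > 350
Step 2: Assignment gives x = old_x + 489, so old_x = x - 489
Step 3: Substitute into P: x - 489 > 350
Step 4: Simplify: x > 350+489 = 839

839


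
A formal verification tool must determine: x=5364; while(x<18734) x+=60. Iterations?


Step 1: x goes from 5364 toward 18734 by 60; the body runs while x<18734, so iterations = ceil((bound-start)/step)
Step 2: Distance=13370
Step 3: ceil(13370/60)=223

223


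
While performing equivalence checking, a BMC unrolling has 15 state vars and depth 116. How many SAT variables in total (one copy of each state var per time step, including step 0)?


BMC unrolls to depth k, creating one copy of each state var for steps 0..k.
Step count = 116 + 1 = 117 (steps 0 through 116)
Vars per step = 15
Total = 15 * 117 = 1755

1755


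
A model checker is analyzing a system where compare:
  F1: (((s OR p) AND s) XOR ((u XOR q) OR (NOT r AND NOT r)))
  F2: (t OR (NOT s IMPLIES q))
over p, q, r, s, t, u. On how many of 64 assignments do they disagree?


F1 = (((s OR p) AND s) XOR ((u XOR q) OR (NOT r AND NOT r)))
F2 = (t OR (NOT s IMPLIES q))
Evaluate both on each of 64 rows (bits = p,q,r,s,t,u):
  row 0 [000000]: F1=1 F2=0 (differ) -> 1
  row 1 [000001]: F1=1 F2=0 (differ) -> 1
  row 2 [000010]: F1=1 F2=1 -> 0
  row 3 [000011]: F1=1 F2=1 -> 0
  row 4 [000100]: F1=0 F2=1 (differ) -> 1
  (every remaining row is evaluated the same way; all 64 results are listed next)
Full result column, 8 rows per line (p,q,r fixed per line; s,t,u runs 000..111 left to right):
  rows 0-7 [p,q,r=000]: 11001111  (ones: 6)
  rows 8-15 [p,q,r=001]: 01100101  (ones: 4)
  rows 16-23 [p,q,r=010]: 00001111  (ones: 4)
  rows 24-31 [p,q,r=011]: 01011010  (ones: 4)
  rows 32-39 [p,q,r=100]: 11001111  (ones: 6)
  rows 40-47 [p,q,r=101]: 01100101  (ones: 4)
  rows 48-55 [p,q,r=110]: 00001111  (ones: 4)
  rows 56-63 [p,q,r=111]: 01011010  (ones: 4)
Disagreements = 6+4+4+4+6+4+4+4 = 36

36


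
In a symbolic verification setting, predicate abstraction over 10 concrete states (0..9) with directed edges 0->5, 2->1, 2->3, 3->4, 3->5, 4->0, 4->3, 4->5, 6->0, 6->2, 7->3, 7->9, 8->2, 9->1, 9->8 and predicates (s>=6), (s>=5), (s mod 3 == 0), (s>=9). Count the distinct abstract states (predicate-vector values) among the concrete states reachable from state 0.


BFS from 0:
Concrete reachable: {0, 5}
Abstract via predicates (s>=6), (s>=5), (s mod 3 == 0), (s>=9):
  (0,0,1,0) <- {0}
  (0,1,0,0) <- {5}
Distinct abstract states = 2

2


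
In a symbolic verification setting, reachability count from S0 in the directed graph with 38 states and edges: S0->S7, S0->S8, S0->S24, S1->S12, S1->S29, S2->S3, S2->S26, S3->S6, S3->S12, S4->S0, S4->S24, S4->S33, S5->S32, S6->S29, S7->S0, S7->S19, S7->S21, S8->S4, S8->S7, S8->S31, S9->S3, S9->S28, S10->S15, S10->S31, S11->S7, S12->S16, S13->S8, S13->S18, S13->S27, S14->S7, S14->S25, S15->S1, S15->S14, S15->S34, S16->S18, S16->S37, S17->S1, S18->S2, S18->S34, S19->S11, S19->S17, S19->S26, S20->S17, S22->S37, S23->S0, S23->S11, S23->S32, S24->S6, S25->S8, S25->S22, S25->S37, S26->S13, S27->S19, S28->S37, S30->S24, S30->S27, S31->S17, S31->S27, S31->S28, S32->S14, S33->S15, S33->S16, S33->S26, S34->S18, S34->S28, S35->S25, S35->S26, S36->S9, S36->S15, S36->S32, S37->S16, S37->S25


BFS from S0:
  layer 0: {S0}
  layer 1: {S7, S8, S24}
  layer 2: {S4, S6, S19, S21, S31}
  layer 3: {S11, S17, S26, S27, S28, S29, S33}
  layer 4: {S1, S13, S15, S16, S37}
  layer 5: {S12, S14, S18, S25, S34}
  layer 6: {S2, S22}
  layer 7: {S3}
Reachable set: {S0, S1, S2, S3, S4, S6, S7, S8, S11, S12, S13, S14, S15, S16, S17, S18, S19, S21, S22, S24, S25, S26, S27, S28, S29, S31, S33, S34, S37}
Count = 29

29


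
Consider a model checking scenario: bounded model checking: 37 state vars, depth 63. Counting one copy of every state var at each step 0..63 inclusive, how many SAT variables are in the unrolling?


BMC unrolls to depth k, creating one copy of each state var for steps 0..k.
Step count = 63 + 1 = 64 (steps 0 through 63)
Vars per step = 37
Total = 37 * 64 = 2368

2368


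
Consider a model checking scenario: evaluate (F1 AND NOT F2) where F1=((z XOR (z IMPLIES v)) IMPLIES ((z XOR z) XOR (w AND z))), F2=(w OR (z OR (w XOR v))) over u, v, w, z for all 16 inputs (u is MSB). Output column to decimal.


F1 = ((z XOR (z IMPLIES v)) IMPLIES ((z XOR z) XOR (w AND z)))
F2 = (w OR (z OR (w XOR v)))
Counterexample to F1=>F2 is where F1=1 and F2=0.
Evaluate each row (bits = u,v,w,z, MSB first):
  row 0 [0000]: F1=0 F2=0 -> F1&~F2 -> 0
  row 1 [0001]: F1=0 F2=1 -> F1&~F2 -> 0
  row 2 [0010]: F1=0 F2=1 -> F1&~F2 -> 0
  row 3 [0011]: F1=1 F2=1 -> F1&~F2 -> 0
  row 4 [0100]: F1=0 F2=1 -> F1&~F2 -> 0
  row 5 [0101]: F1=1 F2=1 -> F1&~F2 -> 0
  row 6 [0110]: F1=0 F2=1 -> F1&~F2 -> 0
  row 7 [0111]: F1=1 F2=1 -> F1&~F2 -> 0
  row 8 [1000]: F1=0 F2=0 -> F1&~F2 -> 0
  row 9 [1001]: F1=0 F2=1 -> F1&~F2 -> 0
  row 10 [1010]: F1=0 F2=1 -> F1&~F2 -> 0
  row 11 [1011]: F1=1 F2=1 -> F1&~F2 -> 0
  row 12 [1100]: F1=0 F2=1 -> F1&~F2 -> 0
  row 13 [1101]: F1=1 F2=1 -> F1&~F2 -> 0
  row 14 [1110]: F1=0 F2=1 -> F1&~F2 -> 0
  row 15 [1111]: F1=1 F2=1 -> F1&~F2 -> 0
Full result column, 4 rows per line (u,v fixed per line; w,z runs 00..11 left to right):
  rows 0-3 [u,v=00]: 0000  = hex 0
  rows 4-7 [u,v=01]: 0000  = hex 0
  rows 8-11 [u,v=10]: 0000  = hex 0
  rows 12-15 [u,v=11]: 0000  = hex 0
Counterexample vector (row 0 .. row 15) = 0000000000000000
Output column grouped in 4s = 0000 0000 0000 0000 = 0x0000
Convert to decimal digit by digit (value = value*16 + digit):
  0 -> 0
  0*16 + 0 = 0
  0*16 + 0 = 0
  0*16 + 0 = 0
Decimal = 0

0


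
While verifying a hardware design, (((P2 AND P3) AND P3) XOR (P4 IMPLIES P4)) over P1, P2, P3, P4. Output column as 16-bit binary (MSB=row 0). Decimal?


Formula: (((P2 AND P3) AND P3) XOR (P4 IMPLIES P4)) over P1, P2, P3, P4 (16 rows)
Evaluate each row (bits = P1,P2,P3,P4, MSB first):
  row 0 [0000]: (((0 AND 0) AND 0) XOR (0 IMPLIES 0)) -> 1
  row 1 [0001]: (((0 AND 0) AND 0) XOR (1 IMPLIES 1)) -> 1
  row 2 [0010]: (((0 AND 1) AND 1) XOR (0 IMPLIES 0)) -> 1
  row 3 [0011]: (((0 AND 1) AND 1) XOR (1 IMPLIES 1)) -> 1
  row 4 [0100]: (((1 AND 0) AND 0) XOR (0 IMPLIES 0)) -> 1
  row 5 [0101]: (((1 AND 0) AND 0) XOR (1 IMPLIES 1)) -> 1
  row 6 [0110]: (((1 AND 1) AND 1) XOR (0 IMPLIES 0)) -> 0
  row 7 [0111]: (((1 AND 1) AND 1) XOR (1 IMPLIES 1)) -> 0
  row 8 [1000]: (((0 AND 0) AND 0) XOR (0 IMPLIES 0)) -> 1
  row 9 [1001]: (((0 AND 0) AND 0) XOR (1 IMPLIES 1)) -> 1
  row 10 [1010]: (((0 AND 1) AND 1) XOR (0 IMPLIES 0)) -> 1
  row 11 [1011]: (((0 AND 1) AND 1) XOR (1 IMPLIES 1)) -> 1
  row 12 [1100]: (((1 AND 0) AND 0) XOR (0 IMPLIES 0)) -> 1
  row 13 [1101]: (((1 AND 0) AND 0) XOR (1 IMPLIES 1)) -> 1
  row 14 [1110]: (((1 AND 1) AND 1) XOR (0 IMPLIES 0)) -> 0
  row 15 [1111]: (((1 AND 1) AND 1) XOR (1 IMPLIES 1)) -> 0
Full result column, 4 rows per line (P1,P2 fixed per line; P3,P4 runs 00..11 left to right):
  rows 0-3 [P1,P2=00]: 1111  = hex F
  rows 4-7 [P1,P2=01]: 1100  = hex C
  rows 8-11 [P1,P2=10]: 1111  = hex F
  rows 12-15 [P1,P2=11]: 1100  = hex C
Output column (row 0 .. row 15) = 1111110011111100
Output column grouped in 4s = 1111 1100 1111 1100 = 0xFCFC
Convert to decimal digit by digit (value = value*16 + digit):
  F -> 15
  15*16 + 12 (C) = 252
  252*16 + 15 (F) = 4047
  4047*16 + 12 (C) = 64764
Decimal = 64764

64764


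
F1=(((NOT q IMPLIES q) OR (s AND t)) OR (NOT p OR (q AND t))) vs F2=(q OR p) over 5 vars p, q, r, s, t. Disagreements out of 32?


F1 = (((NOT q IMPLIES q) OR (s AND t)) OR (NOT p OR (q AND t)))
F2 = (q OR p)
Evaluate both on each of 32 rows (bits = p,q,r,s,t):
  row 0 [00000]: F1=1 F2=0 (differ) -> 1
  row 1 [00001]: F1=1 F2=0 (differ) -> 1
  row 2 [00010]: F1=1 F2=0 (differ) -> 1
  row 3 [00011]: F1=1 F2=0 (differ) -> 1
  row 4 [00100]: F1=1 F2=0 (differ) -> 1
  row 5 [00101]: F1=1 F2=0 (differ) -> 1
  row 6 [00110]: F1=1 F2=0 (differ) -> 1
  row 7 [00111]: F1=1 F2=0 (differ) -> 1
  row 8 [01000]: F1=1 F2=1 -> 0
  row 9 [01001]: F1=1 F2=1 -> 0
  row 10 [01010]: F1=1 F2=1 -> 0
  row 11 [01011]: F1=1 F2=1 -> 0
  row 12 [01100]: F1=1 F2=1 -> 0
  row 13 [01101]: F1=1 F2=1 -> 0
  row 14 [01110]: F1=1 F2=1 -> 0
  row 15 [01111]: F1=1 F2=1 -> 0
  row 16 [10000]: F1=0 F2=1 (differ) -> 1
  row 17 [10001]: F1=0 F2=1 (differ) -> 1
  row 18 [10010]: F1=0 F2=1 (differ) -> 1
  row 19 [10011]: F1=1 F2=1 -> 0
  row 20 [10100]: F1=0 F2=1 (differ) -> 1
  row 21 [10101]: F1=0 F2=1 (differ) -> 1
  row 22 [10110]: F1=0 F2=1 (differ) -> 1
  row 23 [10111]: F1=1 F2=1 -> 0
  row 24 [11000]: F1=1 F2=1 -> 0
  row 25 [11001]: F1=1 F2=1 -> 0
  row 26 [11010]: F1=1 F2=1 -> 0
  row 27 [11011]: F1=1 F2=1 -> 0
  row 28 [11100]: F1=1 F2=1 -> 0
  row 29 [11101]: F1=1 F2=1 -> 0
  row 30 [11110]: F1=1 F2=1 -> 0
  row 31 [11111]: F1=1 F2=1 -> 0
Full result column, 8 rows per line (p,q fixed per line; r,s,t runs 000..111 left to right):
  rows 0-7 [p,q=00]: 11111111  (ones: 8)
  rows 8-15 [p,q=01]: 00000000  (ones: 0)
  rows 16-23 [p,q=10]: 11101110  (ones: 6)
  rows 24-31 [p,q=11]: 00000000  (ones: 0)
Disagreements = 8+0+6+0 = 14

14


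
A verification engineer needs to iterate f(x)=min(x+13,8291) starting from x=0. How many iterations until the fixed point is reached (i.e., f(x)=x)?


Step 1: x=0, cap=8291, increment=13
Step 2: x grows by 13 each step until capped at 8291; fixed point is x=8291
Step 3: iterations = ceil(8291/13) = 638

638


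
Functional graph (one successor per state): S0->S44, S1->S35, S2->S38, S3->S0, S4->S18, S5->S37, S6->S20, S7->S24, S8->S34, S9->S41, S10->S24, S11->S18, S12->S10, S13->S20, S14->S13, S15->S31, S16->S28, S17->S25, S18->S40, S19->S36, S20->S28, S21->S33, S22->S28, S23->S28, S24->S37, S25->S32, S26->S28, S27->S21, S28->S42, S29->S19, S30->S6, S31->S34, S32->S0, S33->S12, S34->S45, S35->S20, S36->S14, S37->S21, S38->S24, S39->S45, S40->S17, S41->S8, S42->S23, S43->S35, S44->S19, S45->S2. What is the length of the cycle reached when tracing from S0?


Trace from S0 until a state repeats:
  S0 -> S44 -> S19 -> S36 -> S14 -> S13 -> S20 -> S28 -> S42 -> S23 -> S28
S28 first seen at step 7, revisited at step 10.
Cycle length = 10 - 7 = 3

3


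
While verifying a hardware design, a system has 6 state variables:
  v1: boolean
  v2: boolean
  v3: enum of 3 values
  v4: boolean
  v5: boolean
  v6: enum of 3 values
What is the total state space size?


State space = product of domain sizes of all variables.
Domain sizes:
  v1 (boolean): 2
  v2 (boolean): 2
  v3 (enum of 3 values): 3
  v4 (boolean): 2
  v5 (boolean): 2
  v6 (enum of 3 values): 3
Product = 2 * 2 * 3 * 2 * 2 * 3 = 144

144


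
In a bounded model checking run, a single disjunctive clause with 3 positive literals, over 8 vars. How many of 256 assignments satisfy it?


Step 1: Total=2^8=256
Step 2: Unsat when all 3 false: 2^5=32
Step 3: Sat=256-32=224

224


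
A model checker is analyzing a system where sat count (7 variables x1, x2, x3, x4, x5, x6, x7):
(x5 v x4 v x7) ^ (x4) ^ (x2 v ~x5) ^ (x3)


CNF with 4 clauses over 7 vars (128 assignments).
An assignment satisfies CNF iff every clause has >=1 true literal.
Check each row (bits = x1,x2,x3,x4,x5,x6,x7; clause T/F shown):
  row 0 [0000000]: clauses=FFTF -> 0
  row 1 [0000001]: clauses=TFTF -> 0
  row 2 [0000010]: clauses=FFTF -> 0
  row 3 [0000011]: clauses=TFTF -> 0
  row 4 [0000100]: clauses=TFFF -> 0
  (every remaining row is evaluated the same way; all 128 results are listed next)
Full result column, 8 rows per line (x1,x2,x3,x4 fixed per line; x5,x6,x7 runs 000..111 left to right):
  rows 0-7 [x1,x2,x3,x4=0000]: 00000000  (ones: 0)
  rows 8-15 [x1,x2,x3,x4=0001]: 00000000  (ones: 0)
  rows 16-23 [x1,x2,x3,x4=0010]: 00000000  (ones: 0)
  rows 24-31 [x1,x2,x3,x4=0011]: 11110000  (ones: 4)
  rows 32-39 [x1,x2,x3,x4=0100]: 00000000  (ones: 0)
  rows 40-47 [x1,x2,x3,x4=0101]: 00000000  (ones: 0)
  rows 48-55 [x1,x2,x3,x4=0110]: 00000000  (ones: 0)
  rows 56-63 [x1,x2,x3,x4=0111]: 11111111  (ones: 8)
  rows 64-71 [x1,x2,x3,x4=1000]: 00000000  (ones: 0)
  rows 72-79 [x1,x2,x3,x4=1001]: 00000000  (ones: 0)
  rows 80-87 [x1,x2,x3,x4=1010]: 00000000  (ones: 0)
  rows 88-95 [x1,x2,x3,x4=1011]: 11110000  (ones: 4)
  rows 96-103 [x1,x2,x3,x4=1100]: 00000000  (ones: 0)
  rows 104-111 [x1,x2,x3,x4=1101]: 00000000  (ones: 0)
  rows 112-119 [x1,x2,x3,x4=1110]: 00000000  (ones: 0)
  rows 120-127 [x1,x2,x3,x4=1111]: 11111111  (ones: 8)
Satisfying assignments = 0+0+0+4+0+0+0+8+0+0+0+4+0+0+0+8 = 24

24


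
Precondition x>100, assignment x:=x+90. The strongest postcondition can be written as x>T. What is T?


Formula: sp(P, x:=E) = exists old_x. (x = E[old_x/x]) AND P[old_x/x] (old_x is the value of x before the assignment; eliminate old_x by solving x = E[old_x/x] for old_x)
Step 1: Precondition P: x>100, i.e. old_x > 100
Step 2: Assignment gives x = old_x + 90, so old_x = x - 90
Step 3: Substitute into P: x - 90 > 100
Step 4: Simplify: x > 100+90 = 190

190


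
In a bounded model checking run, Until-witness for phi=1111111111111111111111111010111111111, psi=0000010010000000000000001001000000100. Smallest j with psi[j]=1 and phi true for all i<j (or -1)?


(phi U psi) at 0: need smallest j with psi[j]=1 and phi[i]=1 for all i in [0,j).
Scan from step 0:
  step 0: phi=1, psi=0 -> continue
  step 1: phi=1, psi=0 -> continue
  step 2: phi=1, psi=0 -> continue
  step 3: phi=1, psi=0 -> continue
  step 5: psi=1 and phi held for [0,5) -> witness found
Witness step = 5

5


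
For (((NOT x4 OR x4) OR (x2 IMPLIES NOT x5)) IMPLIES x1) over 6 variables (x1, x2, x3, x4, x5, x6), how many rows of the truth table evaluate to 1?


Formula: (((NOT x4 OR x4) OR (x2 IMPLIES NOT x5)) IMPLIES x1) over 6 vars (64 rows)
Evaluate each row (x1, x2, x3, x4, x5, x6 as bits, MSB first):
  row 0 [000000]: (((NOT 0 OR 0) OR (0 IMPLIES NOT 0)) IMPLIES 0) -> 0
  row 1 [000001]: (((NOT 0 OR 0) OR (0 IMPLIES NOT 0)) IMPLIES 0) -> 0
  row 2 [000010]: (((NOT 0 OR 0) OR (0 IMPLIES NOT 1)) IMPLIES 0) -> 0
  row 3 [000011]: (((NOT 0 OR 0) OR (0 IMPLIES NOT 1)) IMPLIES 0) -> 0
  row 4 [000100]: (((NOT 1 OR 1) OR (0 IMPLIES NOT 0)) IMPLIES 0) -> 0
  (every remaining row is evaluated the same way; all 64 results are listed next)
Full result column, 8 rows per line (x1,x2,x3 fixed per line; x4,x5,x6 runs 000..111 left to right):
  rows 0-7 [x1,x2,x3=000]: 00000000  (ones: 0)
  rows 8-15 [x1,x2,x3=001]: 00000000  (ones: 0)
  rows 16-23 [x1,x2,x3=010]: 00000000  (ones: 0)
  rows 24-31 [x1,x2,x3=011]: 00000000  (ones: 0)
  rows 32-39 [x1,x2,x3=100]: 11111111  (ones: 8)
  rows 40-47 [x1,x2,x3=101]: 11111111  (ones: 8)
  rows 48-55 [x1,x2,x3=110]: 11111111  (ones: 8)
  rows 56-63 [x1,x2,x3=111]: 11111111  (ones: 8)
Count of 1-rows = 0+0+0+0+8+8+8+8 = 32

32


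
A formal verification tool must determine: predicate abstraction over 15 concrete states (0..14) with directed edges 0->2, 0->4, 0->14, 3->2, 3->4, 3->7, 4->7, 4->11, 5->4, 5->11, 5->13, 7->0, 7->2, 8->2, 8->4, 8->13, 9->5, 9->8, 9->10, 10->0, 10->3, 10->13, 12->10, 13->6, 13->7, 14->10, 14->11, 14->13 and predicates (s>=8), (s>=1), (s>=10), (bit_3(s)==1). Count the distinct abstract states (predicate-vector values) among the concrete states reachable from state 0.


BFS from 0:
Concrete reachable: {0, 2, 3, 4, 6, 7, 10, 11, 13, 14}
Abstract via predicates (s>=8), (s>=1), (s>=10), (bit_3(s)==1):
  (0,0,0,0) <- {0}
  (0,1,0,0) <- {2, 3, 4, 6, 7}
  (1,1,1,1) <- {10, 11, 13, 14}
Distinct abstract states = 3

3


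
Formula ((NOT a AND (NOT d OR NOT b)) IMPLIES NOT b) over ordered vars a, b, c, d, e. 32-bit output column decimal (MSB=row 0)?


Formula: ((NOT a AND (NOT d OR NOT b)) IMPLIES NOT b) over a, b, c, d, e (32 rows)
Evaluate each row (bits = a,b,c,d,e, MSB first):
  row 0 [00000]: ((NOT 0 AND (NOT 0 OR NOT 0)) IMPLIES NOT 0) -> 1
  row 1 [00001]: ((NOT 0 AND (NOT 0 OR NOT 0)) IMPLIES NOT 0) -> 1
  row 2 [00010]: ((NOT 0 AND (NOT 1 OR NOT 0)) IMPLIES NOT 0) -> 1
  row 3 [00011]: ((NOT 0 AND (NOT 1 OR NOT 0)) IMPLIES NOT 0) -> 1
  row 4 [00100]: ((NOT 0 AND (NOT 0 OR NOT 0)) IMPLIES NOT 0) -> 1
  row 5 [00101]: ((NOT 0 AND (NOT 0 OR NOT 0)) IMPLIES NOT 0) -> 1
  row 6 [00110]: ((NOT 0 AND (NOT 1 OR NOT 0)) IMPLIES NOT 0) -> 1
  row 7 [00111]: ((NOT 0 AND (NOT 1 OR NOT 0)) IMPLIES NOT 0) -> 1
  row 8 [01000]: ((NOT 0 AND (NOT 0 OR NOT 1)) IMPLIES NOT 1) -> 0
  row 9 [01001]: ((NOT 0 AND (NOT 0 OR NOT 1)) IMPLIES NOT 1) -> 0
  row 10 [01010]: ((NOT 0 AND (NOT 1 OR NOT 1)) IMPLIES NOT 1) -> 1
  row 11 [01011]: ((NOT 0 AND (NOT 1 OR NOT 1)) IMPLIES NOT 1) -> 1
  row 12 [01100]: ((NOT 0 AND (NOT 0 OR NOT 1)) IMPLIES NOT 1) -> 0
  row 13 [01101]: ((NOT 0 AND (NOT 0 OR NOT 1)) IMPLIES NOT 1) -> 0
  row 14 [01110]: ((NOT 0 AND (NOT 1 OR NOT 1)) IMPLIES NOT 1) -> 1
  row 15 [01111]: ((NOT 0 AND (NOT 1 OR NOT 1)) IMPLIES NOT 1) -> 1
  row 16 [10000]: ((NOT 1 AND (NOT 0 OR NOT 0)) IMPLIES NOT 0) -> 1
  row 17 [10001]: ((NOT 1 AND (NOT 0 OR NOT 0)) IMPLIES NOT 0) -> 1
  row 18 [10010]: ((NOT 1 AND (NOT 1 OR NOT 0)) IMPLIES NOT 0) -> 1
  row 19 [10011]: ((NOT 1 AND (NOT 1 OR NOT 0)) IMPLIES NOT 0) -> 1
  row 20 [10100]: ((NOT 1 AND (NOT 0 OR NOT 0)) IMPLIES NOT 0) -> 1
  row 21 [10101]: ((NOT 1 AND (NOT 0 OR NOT 0)) IMPLIES NOT 0) -> 1
  row 22 [10110]: ((NOT 1 AND (NOT 1 OR NOT 0)) IMPLIES NOT 0) -> 1
  row 23 [10111]: ((NOT 1 AND (NOT 1 OR NOT 0)) IMPLIES NOT 0) -> 1
  row 24 [11000]: ((NOT 1 AND (NOT 0 OR NOT 1)) IMPLIES NOT 1) -> 1
  row 25 [11001]: ((NOT 1 AND (NOT 0 OR NOT 1)) IMPLIES NOT 1) -> 1
  row 26 [11010]: ((NOT 1 AND (NOT 1 OR NOT 1)) IMPLIES NOT 1) -> 1
  row 27 [11011]: ((NOT 1 AND (NOT 1 OR NOT 1)) IMPLIES NOT 1) -> 1
  row 28 [11100]: ((NOT 1 AND (NOT 0 OR NOT 1)) IMPLIES NOT 1) -> 1
  row 29 [11101]: ((NOT 1 AND (NOT 0 OR NOT 1)) IMPLIES NOT 1) -> 1
  row 30 [11110]: ((NOT 1 AND (NOT 1 OR NOT 1)) IMPLIES NOT 1) -> 1
  row 31 [11111]: ((NOT 1 AND (NOT 1 OR NOT 1)) IMPLIES NOT 1) -> 1
Full result column, 4 rows per line (a,b,c fixed per line; d,e runs 00..11 left to right):
  rows 0-3 [a,b,c=000]: 1111  = hex F
  rows 4-7 [a,b,c=001]: 1111  = hex F
  rows 8-11 [a,b,c=010]: 0011  = hex 3
  rows 12-15 [a,b,c=011]: 0011  = hex 3
  rows 16-19 [a,b,c=100]: 1111  = hex F
  rows 20-23 [a,b,c=101]: 1111  = hex F
  rows 24-27 [a,b,c=110]: 1111  = hex F
  rows 28-31 [a,b,c=111]: 1111  = hex F
Output column (row 0 .. row 31) = 11111111001100111111111111111111
Output column grouped in 4s = 1111 1111 0011 0011 1111 1111 1111 1111 = 0xFF33FFFF
Convert to decimal digit by digit (value = value*16 + digit):
  F -> 15
  15*16 + 15 (F) = 255
  255*16 + 3 = 4083
  4083*16 + 3 = 65331
  65331*16 + 15 (F) = 1045311
  1045311*16 + 15 (F) = 16724991
  16724991*16 + 15 (F) = 267599871
  267599871*16 + 15 (F) = 4281597951
Decimal = 4281597951

4281597951


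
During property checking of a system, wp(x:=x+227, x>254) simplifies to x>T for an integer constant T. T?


Formula: wp(x:=E, P) = P[E/x] (substitute E for x in postcondition)
Step 1: Postcondition: x>254
Step 2: Substitute x+227 for x: x+227>254
Step 3: Solve for x: x > 254-227 = 27

27


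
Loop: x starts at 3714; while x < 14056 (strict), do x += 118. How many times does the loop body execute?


Step 1: x goes from 3714 toward 14056 by 118; the body runs while x<14056, so iterations = ceil((bound-start)/step)
Step 2: Distance=10342
Step 3: ceil(10342/118)=88

88


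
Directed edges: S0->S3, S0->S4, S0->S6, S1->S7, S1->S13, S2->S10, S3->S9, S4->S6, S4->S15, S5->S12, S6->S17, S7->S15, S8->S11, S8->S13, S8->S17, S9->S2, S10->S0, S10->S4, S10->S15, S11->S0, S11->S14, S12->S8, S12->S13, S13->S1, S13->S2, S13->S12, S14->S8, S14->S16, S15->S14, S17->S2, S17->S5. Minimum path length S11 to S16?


BFS layer-by-layer from S11:
  dist 0: {S11}
  dist 1: {S0, S14}
  dist 2: {S3, S4, S6, S8, S16}
  -> S16 reached at distance 2
Shortest path length = 2

2


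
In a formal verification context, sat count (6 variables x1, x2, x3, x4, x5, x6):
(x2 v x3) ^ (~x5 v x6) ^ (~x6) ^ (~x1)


CNF with 4 clauses over 6 vars (64 assignments).
An assignment satisfies CNF iff every clause has >=1 true literal.
Check each row (bits = x1,x2,x3,x4,x5,x6; clause T/F shown):
  row 0 [000000]: clauses=FTTT -> 0
  row 1 [000001]: clauses=FTFT -> 0
  row 2 [000010]: clauses=FFTT -> 0
  row 3 [000011]: clauses=FTFT -> 0
  row 4 [000100]: clauses=FTTT -> 0
  (every remaining row is evaluated the same way; all 64 results are listed next)
Full result column, 8 rows per line (x1,x2,x3 fixed per line; x4,x5,x6 runs 000..111 left to right):
  rows 0-7 [x1,x2,x3=000]: 00000000  (ones: 0)
  rows 8-15 [x1,x2,x3=001]: 10001000  (ones: 2)
  rows 16-23 [x1,x2,x3=010]: 10001000  (ones: 2)
  rows 24-31 [x1,x2,x3=011]: 10001000  (ones: 2)
  rows 32-39 [x1,x2,x3=100]: 00000000  (ones: 0)
  rows 40-47 [x1,x2,x3=101]: 00000000  (ones: 0)
  rows 48-55 [x1,x2,x3=110]: 00000000  (ones: 0)
  rows 56-63 [x1,x2,x3=111]: 00000000  (ones: 0)
Satisfying assignments = 0+2+2+2+0+0+0+0 = 6

6
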